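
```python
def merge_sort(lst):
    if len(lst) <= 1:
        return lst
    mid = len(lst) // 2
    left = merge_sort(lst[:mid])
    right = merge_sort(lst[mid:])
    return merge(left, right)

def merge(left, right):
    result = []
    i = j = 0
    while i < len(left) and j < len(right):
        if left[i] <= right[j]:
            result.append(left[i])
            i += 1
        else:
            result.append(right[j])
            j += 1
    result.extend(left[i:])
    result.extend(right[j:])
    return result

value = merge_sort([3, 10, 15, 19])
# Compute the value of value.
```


merge_sort([3, 10, 15, 19])
Split into [3, 10] and [15, 19]
Left sorted: [3, 10]
Right sorted: [15, 19]
Merge [3, 10] and [15, 19]
= [3, 10, 15, 19]


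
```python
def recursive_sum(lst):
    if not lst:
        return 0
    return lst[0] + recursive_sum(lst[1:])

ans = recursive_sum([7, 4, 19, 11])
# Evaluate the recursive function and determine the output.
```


recursive_sum([7, 4, 19, 11])
= 7 + recursive_sum([4, 19, 11])
= 7 + 4 + recursive_sum([19, 11])
= 7 + 4 + 19 + recursive_sum([11])
= 7 + 4 + 19 + 11 + recursive_sum([])
= 7 + 4 + 19 + 11 + 0
= 41


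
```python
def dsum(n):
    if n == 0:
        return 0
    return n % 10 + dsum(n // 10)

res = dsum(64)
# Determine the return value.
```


dsum(64)
= 4 + dsum(6)
= 4 + 6 + dsum(0)
= 4 + 6 + 0
= 10


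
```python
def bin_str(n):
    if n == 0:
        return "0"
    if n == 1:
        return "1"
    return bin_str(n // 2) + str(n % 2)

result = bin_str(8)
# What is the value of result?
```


bin_str(8)
= bin_str(4) + "0"
= bin_str(2) + "0" + "0"
= bin_str(1) + "0" + "0" + "0"
= "1" + "0" + "0" + "0"
= "1000"


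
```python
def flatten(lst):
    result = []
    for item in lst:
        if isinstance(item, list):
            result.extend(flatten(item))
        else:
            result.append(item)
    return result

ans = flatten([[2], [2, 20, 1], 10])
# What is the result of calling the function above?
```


flatten([[2], [2, 20, 1], 10])
Processing each element:
  [2] is a list -> flatten recursively -> [2]
  [2, 20, 1] is a list -> flatten recursively -> [2, 20, 1]
  10 is not a list -> append 10
= [2, 2, 20, 1, 10]


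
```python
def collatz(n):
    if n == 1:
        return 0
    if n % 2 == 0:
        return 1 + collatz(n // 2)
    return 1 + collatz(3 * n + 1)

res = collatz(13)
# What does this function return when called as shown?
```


collatz(13)
13 is odd -> 3*13+1 = 40 -> collatz(40)
40 is even -> collatz(20)
20 is even -> collatz(10)
10 is even -> collatz(5)
5 is odd -> 3*5+1 = 16 -> collatz(16)
16 is even -> collatz(8)
8 is even -> collatz(4)
4 is even -> collatz(2)
2 is even -> collatz(1)
Reached 1 after 9 steps
= 9


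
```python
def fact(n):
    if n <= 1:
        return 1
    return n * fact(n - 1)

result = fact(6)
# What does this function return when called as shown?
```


fact(6)
= 6 * fact(5)
= 6 * 5 * fact(4)
= 6 * 5 * 4 * fact(3)
= 6 * 5 * 4 * 3 * fact(2)
= 6 * 5 * 4 * 3 * 2 * fact(1)
= 6 * 5 * 4 * 3 * 2 * 1
= 720


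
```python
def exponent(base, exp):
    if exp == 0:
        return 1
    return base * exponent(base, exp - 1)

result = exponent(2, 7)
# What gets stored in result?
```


exponent(2, 7)
= 2 * exponent(2, 6)
= 2 * 2 * exponent(2, 5)
= 2 * 2 * 2 * exponent(2, 4)
= 2 * 2 * 2 * 2 * exponent(2, 3)
= 2 * 2 * 2 * 2 * 2 * exponent(2, 2)
= 2 * 2 * 2 * 2 * 2 * 2 * exponent(2, 1)
= 2 * 2 * 2 * 2 * 2 * 2 * 2 * exponent(2, 0)
= 2 * 2 * 2 * 2 * 2 * 2 * 2 * 1
= 128


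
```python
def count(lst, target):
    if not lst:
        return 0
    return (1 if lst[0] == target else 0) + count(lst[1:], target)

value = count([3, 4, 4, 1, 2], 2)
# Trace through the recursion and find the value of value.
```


count([3, 4, 4, 1, 2], 2)
lst[0]=3 != 2: 0 + count([4, 4, 1, 2], 2)
lst[0]=4 != 2: 0 + count([4, 1, 2], 2)
lst[0]=4 != 2: 0 + count([1, 2], 2)
lst[0]=1 != 2: 0 + count([2], 2)
lst[0]=2 == 2: 1 + count([], 2)
= 1


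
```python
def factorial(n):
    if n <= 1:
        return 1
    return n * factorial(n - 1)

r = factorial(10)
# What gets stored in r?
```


factorial(10)
= 10 * factorial(9)
= 10 * 9 * factorial(8)
= 10 * 9 * 8 * factorial(7)
= 10 * 9 * 8 * 7 * factorial(6)
= 10 * 9 * 8 * 7 * 6 * factorial(5)
= 10 * 9 * 8 * 7 * 6 * 5 * factorial(4)
= 10 * 9 * 8 * 7 * 6 * 5 * 4 * factorial(3)
= 10 * 9 * 8 * 7 * 6 * 5 * 4 * 3 * factorial(2)
= 10 * 9 * 8 * 7 * 6 * 5 * 4 * 3 * 2 * factorial(1)
= 10 * 9 * 8 * 7 * 6 * 5 * 4 * 3 * 2 * 1
= 3628800


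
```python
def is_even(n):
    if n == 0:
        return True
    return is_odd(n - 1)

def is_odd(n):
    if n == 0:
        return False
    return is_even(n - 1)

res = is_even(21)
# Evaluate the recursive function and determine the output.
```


is_even(21)
= is_odd(20)
= is_even(19)
= is_odd(18)
= is_even(17)
= is_odd(16)
= is_even(15)
= is_odd(14)
= is_even(13)
= is_odd(12)
= is_even(11)
= is_odd(10)
= is_even(9)
= is_odd(8)
= is_even(7)
= is_odd(6)
= is_even(5)
= is_odd(4)
= is_even(3)
= is_odd(2)
= is_even(1)
= is_odd(0)
n == 0: return False
= False


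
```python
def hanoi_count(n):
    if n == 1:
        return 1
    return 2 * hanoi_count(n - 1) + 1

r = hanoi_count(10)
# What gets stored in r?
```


hanoi_count(10)
= 2 * hanoi_count(9) + 1
= 2 * (2 * hanoi_count(8) + 1) + 1
= 2 * (2 * (2 * hanoi_count(7) + 1) + 1) + 1
= 2 * (2 * (2 * (2 * hanoi_count(6) + 1) + 1) + 1) + 1
= 2 * (2 * (2 * (2 * (2 * hanoi_count(5) + 1) + 1) + 1) + 1) + 1
= 2 * (2 * (2 * (2 * (2 * (2 * hanoi_count(4) + 1) + 1) + 1) + 1) + 1) + 1
= 2 * (2 * (2 * (2 * (2 * (2 * (2 * hanoi_count(3) + 1) + 1) + 1) + 1) + 1) + 1) + 1
= 2 * (2 * (2 * (2 * (2 * (2 * (2 * (2 * hanoi_count(2) + 1) + 1) + 1) + 1) + 1) + 1) + 1) + 1
= 2 * (2 * (2 * (2 * (2 * (2 * (2 * (2 * (2 * hanoi_count(1) + 1) + 1) + 1) + 1) + 1) + 1) + 1) + 1) + 1
Now compute bottom-up:
hanoi_count(1) = 1
hanoi_count(2) = 2 * 1 + 1 = 3
hanoi_count(3) = 2 * 3 + 1 = 7
hanoi_count(4) = 2 * 7 + 1 = 15
hanoi_count(5) = 2 * 15 + 1 = 31
hanoi_count(6) = 2 * 31 + 1 = 63
hanoi_count(7) = 2 * 63 + 1 = 127
hanoi_count(8) = 2 * 127 + 1 = 255
hanoi_count(9) = 2 * 255 + 1 = 511
hanoi_count(10) = 2 * 511 + 1 = 1023
= 1023


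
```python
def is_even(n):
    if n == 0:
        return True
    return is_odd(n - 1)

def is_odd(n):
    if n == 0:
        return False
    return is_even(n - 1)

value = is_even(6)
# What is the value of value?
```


is_even(6)
= is_odd(5)
= is_even(4)
= is_odd(3)
= is_even(2)
= is_odd(1)
= is_even(0)
n == 0: return True
= True


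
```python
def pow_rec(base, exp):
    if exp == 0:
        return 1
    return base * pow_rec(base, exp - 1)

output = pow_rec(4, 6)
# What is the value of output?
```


pow_rec(4, 6)
= 4 * pow_rec(4, 5)
= 4 * 4 * pow_rec(4, 4)
= 4 * 4 * 4 * pow_rec(4, 3)
= 4 * 4 * 4 * 4 * pow_rec(4, 2)
= 4 * 4 * 4 * 4 * 4 * pow_rec(4, 1)
= 4 * 4 * 4 * 4 * 4 * 4 * pow_rec(4, 0)
= 4 * 4 * 4 * 4 * 4 * 4 * 1
= 4096


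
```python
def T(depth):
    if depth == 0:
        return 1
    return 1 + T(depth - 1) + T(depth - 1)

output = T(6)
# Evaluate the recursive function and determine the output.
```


T(6)
= 1 + T(5) + T(5)
= 1 + 2 * T(5)
T(k) = 2^(k+1) - 1
T(0) = 1
T(1) = 3
T(2) = 7
T(3) = 15
T(4) = 31
T(6) = 2^7 - 1 = 127


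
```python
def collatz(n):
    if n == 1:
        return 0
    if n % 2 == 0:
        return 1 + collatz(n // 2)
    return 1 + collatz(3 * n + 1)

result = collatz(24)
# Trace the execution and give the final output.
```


collatz(24)
24 is even -> collatz(12)
12 is even -> collatz(6)
6 is even -> collatz(3)
3 is odd -> 3*3+1 = 10 -> collatz(10)
10 is even -> collatz(5)
5 is odd -> 3*5+1 = 16 -> collatz(16)
16 is even -> collatz(8)
8 is even -> collatz(4)
4 is even -> collatz(2)
2 is even -> collatz(1)
Reached 1 after 10 steps
= 10


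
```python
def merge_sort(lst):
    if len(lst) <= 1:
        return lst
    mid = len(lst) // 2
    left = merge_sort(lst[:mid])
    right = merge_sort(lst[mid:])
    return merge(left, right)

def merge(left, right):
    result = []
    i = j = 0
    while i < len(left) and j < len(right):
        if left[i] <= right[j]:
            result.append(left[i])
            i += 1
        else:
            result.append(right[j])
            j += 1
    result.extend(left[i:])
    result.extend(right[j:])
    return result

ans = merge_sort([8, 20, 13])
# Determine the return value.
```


merge_sort([8, 20, 13])
Split into [8] and [20, 13]
Left sorted: [8]
Right sorted: [13, 20]
Merge [8] and [13, 20]
= [8, 13, 20]


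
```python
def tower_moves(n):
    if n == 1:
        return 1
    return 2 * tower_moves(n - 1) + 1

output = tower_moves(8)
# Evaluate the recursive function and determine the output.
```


tower_moves(8)
= 2 * tower_moves(7) + 1
= 2 * (2 * tower_moves(6) + 1) + 1
= 2 * (2 * (2 * tower_moves(5) + 1) + 1) + 1
= 2 * (2 * (2 * (2 * tower_moves(4) + 1) + 1) + 1) + 1
= 2 * (2 * (2 * (2 * (2 * tower_moves(3) + 1) + 1) + 1) + 1) + 1
= 2 * (2 * (2 * (2 * (2 * (2 * tower_moves(2) + 1) + 1) + 1) + 1) + 1) + 1
= 2 * (2 * (2 * (2 * (2 * (2 * (2 * tower_moves(1) + 1) + 1) + 1) + 1) + 1) + 1) + 1
Now compute bottom-up:
tower_moves(1) = 1
tower_moves(2) = 2 * 1 + 1 = 3
tower_moves(3) = 2 * 3 + 1 = 7
tower_moves(4) = 2 * 7 + 1 = 15
tower_moves(5) = 2 * 15 + 1 = 31
tower_moves(6) = 2 * 31 + 1 = 63
tower_moves(7) = 2 * 63 + 1 = 127
tower_moves(8) = 2 * 127 + 1 = 255
= 255


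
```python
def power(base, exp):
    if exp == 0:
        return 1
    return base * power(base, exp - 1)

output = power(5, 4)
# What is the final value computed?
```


power(5, 4)
= 5 * power(5, 3)
= 5 * 5 * power(5, 2)
= 5 * 5 * 5 * power(5, 1)
= 5 * 5 * 5 * 5 * power(5, 0)
= 5 * 5 * 5 * 5 * 1
= 625


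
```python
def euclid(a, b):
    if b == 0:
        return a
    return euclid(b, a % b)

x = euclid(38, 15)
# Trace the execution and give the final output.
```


euclid(38, 15)
= euclid(15, 38 % 15) = euclid(15, 8)
= euclid(8, 15 % 8) = euclid(8, 7)
= euclid(7, 8 % 7) = euclid(7, 1)
= euclid(1, 7 % 1) = euclid(1, 0)
b == 0, return a = 1


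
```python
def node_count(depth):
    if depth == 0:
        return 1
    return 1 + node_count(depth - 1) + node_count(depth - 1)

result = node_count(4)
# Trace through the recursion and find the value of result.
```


node_count(4)
= 1 + node_count(3) + node_count(3)
= 1 + 2 * node_count(3)
node_count(k) = 2^(k+1) - 1
node_count(0) = 1
node_count(1) = 3
node_count(2) = 7
node_count(3) = 15
node_count(4) = 31
node_count(4) = 2^5 - 1 = 31


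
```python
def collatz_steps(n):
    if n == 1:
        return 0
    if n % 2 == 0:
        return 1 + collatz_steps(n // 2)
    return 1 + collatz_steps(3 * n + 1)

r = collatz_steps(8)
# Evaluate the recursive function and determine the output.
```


collatz_steps(8)
8 is even -> collatz_steps(4)
4 is even -> collatz_steps(2)
2 is even -> collatz_steps(1)
Reached 1 after 3 steps
= 3


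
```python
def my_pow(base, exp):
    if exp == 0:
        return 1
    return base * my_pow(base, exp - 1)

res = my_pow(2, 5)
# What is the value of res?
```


my_pow(2, 5)
= 2 * my_pow(2, 4)
= 2 * 2 * my_pow(2, 3)
= 2 * 2 * 2 * my_pow(2, 2)
= 2 * 2 * 2 * 2 * my_pow(2, 1)
= 2 * 2 * 2 * 2 * 2 * my_pow(2, 0)
= 2 * 2 * 2 * 2 * 2 * 1
= 32


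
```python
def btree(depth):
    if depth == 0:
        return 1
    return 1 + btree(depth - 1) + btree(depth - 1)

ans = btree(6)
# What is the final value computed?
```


btree(6)
= 1 + btree(5) + btree(5)
= 1 + 2 * btree(5)
btree(k) = 2^(k+1) - 1
btree(0) = 1
btree(1) = 3
btree(2) = 7
btree(3) = 15
btree(4) = 31
btree(6) = 2^7 - 1 = 127


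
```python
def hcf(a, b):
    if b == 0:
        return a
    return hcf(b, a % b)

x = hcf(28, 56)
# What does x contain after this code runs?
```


hcf(28, 56)
= hcf(56, 28 % 56) = hcf(56, 28)
= hcf(28, 56 % 28) = hcf(28, 0)
b == 0, return a = 28


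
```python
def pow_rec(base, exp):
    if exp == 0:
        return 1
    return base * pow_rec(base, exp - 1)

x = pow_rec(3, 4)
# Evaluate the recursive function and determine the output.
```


pow_rec(3, 4)
= 3 * pow_rec(3, 3)
= 3 * 3 * pow_rec(3, 2)
= 3 * 3 * 3 * pow_rec(3, 1)
= 3 * 3 * 3 * 3 * pow_rec(3, 0)
= 3 * 3 * 3 * 3 * 1
= 81


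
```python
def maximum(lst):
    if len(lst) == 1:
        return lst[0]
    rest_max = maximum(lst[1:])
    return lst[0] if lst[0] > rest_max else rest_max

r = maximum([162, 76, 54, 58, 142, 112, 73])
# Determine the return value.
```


maximum([162, 76, 54, 58, 142, 112, 73])
= compare 162 with maximum([76, 54, 58, 142, 112, 73])
= compare 76 with maximum([54, 58, 142, 112, 73])
= compare 54 with maximum([58, 142, 112, 73])
= compare 58 with maximum([142, 112, 73])
= compare 142 with maximum([112, 73])
= compare 112 with maximum([73])
Base: maximum([73]) = 73
compare 112 with 73: max = 112
compare 142 with 112: max = 142
compare 58 with 142: max = 142
compare 54 with 142: max = 142
compare 76 with 142: max = 142
compare 162 with 142: max = 162
= 162


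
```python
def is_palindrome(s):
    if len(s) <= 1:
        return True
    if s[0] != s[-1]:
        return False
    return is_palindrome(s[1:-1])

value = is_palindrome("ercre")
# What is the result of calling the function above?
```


is_palindrome("ercre")
"ercre": s[0]='e' == s[-1]='e' -> is_palindrome("rcr")
"rcr": s[0]='r' == s[-1]='r' -> is_palindrome("c")
"c": len <= 1 -> True
= True


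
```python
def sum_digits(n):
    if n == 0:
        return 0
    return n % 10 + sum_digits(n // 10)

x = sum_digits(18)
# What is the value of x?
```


sum_digits(18)
= 8 + sum_digits(1)
= 8 + 1 + sum_digits(0)
= 8 + 1 + 0
= 9


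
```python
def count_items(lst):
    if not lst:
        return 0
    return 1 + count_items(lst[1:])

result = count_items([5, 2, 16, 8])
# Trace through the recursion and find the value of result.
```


count_items([5, 2, 16, 8])
= 1 + count_items([2, 16, 8])
= 1 + 1 + count_items([16, 8])
= 1 + 1 + 1 + count_items([8])
= 1 + 1 + 1 + 1 + count_items([])
= 1 + 1 + 1 + 1 + 0
= 4


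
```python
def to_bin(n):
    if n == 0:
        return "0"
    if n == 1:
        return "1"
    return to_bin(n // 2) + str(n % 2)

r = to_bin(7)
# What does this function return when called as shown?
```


to_bin(7)
= to_bin(3) + "1"
= to_bin(1) + "1" + "1"
= "1" + "1" + "1"
= "111"


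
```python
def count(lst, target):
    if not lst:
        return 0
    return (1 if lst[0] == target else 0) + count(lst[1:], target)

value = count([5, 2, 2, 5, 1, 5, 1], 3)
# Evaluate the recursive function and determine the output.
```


count([5, 2, 2, 5, 1, 5, 1], 3)
lst[0]=5 != 3: 0 + count([2, 2, 5, 1, 5, 1], 3)
lst[0]=2 != 3: 0 + count([2, 5, 1, 5, 1], 3)
lst[0]=2 != 3: 0 + count([5, 1, 5, 1], 3)
lst[0]=5 != 3: 0 + count([1, 5, 1], 3)
lst[0]=1 != 3: 0 + count([5, 1], 3)
lst[0]=5 != 3: 0 + count([1], 3)
lst[0]=1 != 3: 0 + count([], 3)
= 0


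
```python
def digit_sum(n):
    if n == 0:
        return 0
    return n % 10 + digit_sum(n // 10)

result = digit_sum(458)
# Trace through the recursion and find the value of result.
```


digit_sum(458)
= 8 + digit_sum(45)
= 8 + 5 + digit_sum(4)
= 8 + 5 + 4 + digit_sum(0)
= 8 + 5 + 4 + 0
= 17


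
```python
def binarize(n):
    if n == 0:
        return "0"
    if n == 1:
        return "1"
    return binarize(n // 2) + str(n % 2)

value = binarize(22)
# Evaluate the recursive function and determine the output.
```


binarize(22)
= binarize(11) + "0"
= binarize(5) + "1" + "0"
= binarize(2) + "1" + "1" + "0"
= binarize(1) + "0" + "1" + "1" + "0"
= "1" + "0" + "1" + "1" + "0"
= "10110"


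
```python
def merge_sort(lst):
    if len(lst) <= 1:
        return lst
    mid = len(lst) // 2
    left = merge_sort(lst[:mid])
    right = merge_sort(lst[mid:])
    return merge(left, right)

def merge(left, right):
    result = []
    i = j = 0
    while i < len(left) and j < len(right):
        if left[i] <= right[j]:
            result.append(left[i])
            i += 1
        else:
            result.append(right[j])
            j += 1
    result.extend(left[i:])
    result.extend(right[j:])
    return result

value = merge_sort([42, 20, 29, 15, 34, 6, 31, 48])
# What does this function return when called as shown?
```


merge_sort([42, 20, 29, 15, 34, 6, 31, 48])
Split into [42, 20, 29, 15] and [34, 6, 31, 48]
Left sorted: [15, 20, 29, 42]
Right sorted: [6, 31, 34, 48]
Merge [15, 20, 29, 42] and [6, 31, 34, 48]
= [6, 15, 20, 29, 31, 34, 42, 48]


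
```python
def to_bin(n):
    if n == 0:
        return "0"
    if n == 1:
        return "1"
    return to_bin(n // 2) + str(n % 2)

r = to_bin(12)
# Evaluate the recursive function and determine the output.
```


to_bin(12)
= to_bin(6) + "0"
= to_bin(3) + "0" + "0"
= to_bin(1) + "1" + "0" + "0"
= "1" + "1" + "0" + "0"
= "1100"


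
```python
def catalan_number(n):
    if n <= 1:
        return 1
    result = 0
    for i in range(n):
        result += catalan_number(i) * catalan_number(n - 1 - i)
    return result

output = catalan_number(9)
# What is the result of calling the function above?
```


catalan_number(9)
= sum of catalan_number(i) * catalan_number(9-1-i) for i in 0..8
First compute sub-values bottom-up:
  catalan_number(0) = 1, catalan_number(1) = 1
  catalan_number(2) = 1*1 + 1*1 = 2
  catalan_number(3) = 1*2 + 1*1 + 2*1 = 5
  catalan_number(4) = 1*5 + 1*2 + 2*1 + 5*1 = 14
  catalan_number(5) = 1*14 + 1*5 + 2*2 + 5*1 + 14*1 = 42
  catalan_number(6) = 1*42 + 1*14 + 2*5 + 5*2 + 14*1 + 42*1 = 132
  catalan_number(7) = 1*132 + 1*42 + 2*14 + 5*5 + 14*2 + 42*1 + 132*1 = 429
  catalan_number(8) = 1*429 + 1*132 + 2*42 + 5*14 + 14*5 + 42*2 + 132*1 + 429*1 = 1430
Now catalan_number(9):
  catalan_number(0)*catalan_number(8) = 1*1430 = 1430
  catalan_number(1)*catalan_number(7) = 1*429 = 429
  catalan_number(2)*catalan_number(6) = 2*132 = 264
  catalan_number(3)*catalan_number(5) = 5*42 = 210
  catalan_number(4)*catalan_number(4) = 14*14 = 196
  catalan_number(5)*catalan_number(3) = 42*5 = 210
  catalan_number(6)*catalan_number(2) = 132*2 = 264
  catalan_number(7)*catalan_number(1) = 429*1 = 429
  catalan_number(8)*catalan_number(0) = 1430*1 = 1430
= 1430 + 429 + 264 + 210 + 196 + 210 + 264 + 429 + 1430
= 4862


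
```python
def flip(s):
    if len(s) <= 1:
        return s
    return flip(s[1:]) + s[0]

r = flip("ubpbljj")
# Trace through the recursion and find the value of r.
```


flip("ubpbljj")
= flip("bpbljj") + "u"
= flip("pbljj") + "b" + "u"
= flip("bljj") + "p" + "b" + "u"
= flip("ljj") + "b" + "p" + "b" + "u"
= flip("jj") + "l" + "b" + "p" + "b" + "u"
= flip("j") + "j" + "l" + "b" + "p" + "b" + "u"
= "j" + "j" + "l" + "b" + "p" + "b" + "u"
= "jjlbpbu"


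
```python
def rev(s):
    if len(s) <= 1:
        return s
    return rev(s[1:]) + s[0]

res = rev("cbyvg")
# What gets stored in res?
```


rev("cbyvg")
= rev("byvg") + "c"
= rev("yvg") + "b" + "c"
= rev("vg") + "y" + "b" + "c"
= rev("g") + "v" + "y" + "b" + "c"
= "g" + "v" + "y" + "b" + "c"
= "gvybc"


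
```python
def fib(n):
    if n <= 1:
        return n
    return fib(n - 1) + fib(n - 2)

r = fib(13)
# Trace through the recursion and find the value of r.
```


fib(13)
= fib(12) + fib(11)
= (fib(11) + fib(10)) + fib(11)
Computing bottom-up: fib(0)=0, fib(1)=1, fib(2)=1, fib(3)=2, fib(4)=3, fib(5)=5, fib(6)=8, fib(7)=13, fib(8)=21, fib(9)=34, fib(10)=55, fib(11)=89, fib(12)=144, fib(13)=233
= 233


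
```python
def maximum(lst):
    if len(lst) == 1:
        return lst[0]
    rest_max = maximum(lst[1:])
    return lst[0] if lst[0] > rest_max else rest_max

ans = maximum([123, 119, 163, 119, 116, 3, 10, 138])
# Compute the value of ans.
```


maximum([123, 119, 163, 119, 116, 3, 10, 138])
= compare 123 with maximum([119, 163, 119, 116, 3, 10, 138])
= compare 119 with maximum([163, 119, 116, 3, 10, 138])
= compare 163 with maximum([119, 116, 3, 10, 138])
= compare 119 with maximum([116, 3, 10, 138])
= compare 116 with maximum([3, 10, 138])
= compare 3 with maximum([10, 138])
= compare 10 with maximum([138])
Base: maximum([138]) = 138
compare 10 with 138: max = 138
compare 3 with 138: max = 138
compare 116 with 138: max = 138
compare 119 with 138: max = 138
compare 163 with 138: max = 163
compare 119 with 163: max = 163
compare 123 with 163: max = 163
= 163


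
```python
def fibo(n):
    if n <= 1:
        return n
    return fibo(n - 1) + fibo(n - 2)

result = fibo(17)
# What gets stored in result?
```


fibo(17)
= fibo(16) + fibo(15)
= (fibo(15) + fibo(14)) + fibo(15)
Computing bottom-up: fibo(0)=0, fibo(1)=1, fibo(2)=1, fibo(3)=2, fibo(4)=3, fibo(5)=5, fibo(6)=8, fibo(7)=13, fibo(8)=21, fibo(9)=34, fibo(10)=55, fibo(11)=89, fibo(12)=144, fibo(13)=233, fibo(14)=377, fibo(15)=610, fibo(16)=987, fibo(17)=1597
= 1597


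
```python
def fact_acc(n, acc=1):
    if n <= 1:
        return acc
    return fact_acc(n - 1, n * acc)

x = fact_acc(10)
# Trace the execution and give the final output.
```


fact_acc(10, 1)
= fact_acc(9, 10 * 1) = fact_acc(9, 10)
= fact_acc(8, 9 * 10) = fact_acc(8, 90)
= fact_acc(7, 8 * 90) = fact_acc(7, 720)
= fact_acc(6, 7 * 720) = fact_acc(6, 5040)
= fact_acc(5, 6 * 5040) = fact_acc(5, 30240)
= fact_acc(4, 5 * 30240) = fact_acc(4, 151200)
= fact_acc(3, 4 * 151200) = fact_acc(3, 604800)
= fact_acc(2, 3 * 604800) = fact_acc(2, 1814400)
= fact_acc(1, 2 * 1814400) = fact_acc(1, 3628800)
n <= 1, return acc = 3628800


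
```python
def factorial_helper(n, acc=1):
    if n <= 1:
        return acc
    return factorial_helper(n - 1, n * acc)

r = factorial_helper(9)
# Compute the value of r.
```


factorial_helper(9, 1)
= factorial_helper(8, 9 * 1) = factorial_helper(8, 9)
= factorial_helper(7, 8 * 9) = factorial_helper(7, 72)
= factorial_helper(6, 7 * 72) = factorial_helper(6, 504)
= factorial_helper(5, 6 * 504) = factorial_helper(5, 3024)
= factorial_helper(4, 5 * 3024) = factorial_helper(4, 15120)
= factorial_helper(3, 4 * 15120) = factorial_helper(3, 60480)
= factorial_helper(2, 3 * 60480) = factorial_helper(2, 181440)
= factorial_helper(1, 2 * 181440) = factorial_helper(1, 362880)
n <= 1, return acc = 362880


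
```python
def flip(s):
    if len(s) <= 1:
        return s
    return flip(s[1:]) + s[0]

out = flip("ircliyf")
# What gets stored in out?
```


flip("ircliyf")
= flip("rcliyf") + "i"
= flip("cliyf") + "r" + "i"
= flip("liyf") + "c" + "r" + "i"
= flip("iyf") + "l" + "c" + "r" + "i"
= flip("yf") + "i" + "l" + "c" + "r" + "i"
= flip("f") + "y" + "i" + "l" + "c" + "r" + "i"
= "f" + "y" + "i" + "l" + "c" + "r" + "i"
= "fyilcri"


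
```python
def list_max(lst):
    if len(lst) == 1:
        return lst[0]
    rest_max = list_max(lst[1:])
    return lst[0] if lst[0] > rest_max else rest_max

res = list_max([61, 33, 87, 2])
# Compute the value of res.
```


list_max([61, 33, 87, 2])
= compare 61 with list_max([33, 87, 2])
= compare 33 with list_max([87, 2])
= compare 87 with list_max([2])
Base: list_max([2]) = 2
compare 87 with 2: max = 87
compare 33 with 87: max = 87
compare 61 with 87: max = 87
= 87


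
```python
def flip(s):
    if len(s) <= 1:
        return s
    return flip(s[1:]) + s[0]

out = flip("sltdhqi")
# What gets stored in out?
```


flip("sltdhqi")
= flip("ltdhqi") + "s"
= flip("tdhqi") + "l" + "s"
= flip("dhqi") + "t" + "l" + "s"
= flip("hqi") + "d" + "t" + "l" + "s"
= flip("qi") + "h" + "d" + "t" + "l" + "s"
= flip("i") + "q" + "h" + "d" + "t" + "l" + "s"
= "i" + "q" + "h" + "d" + "t" + "l" + "s"
= "iqhdtls"


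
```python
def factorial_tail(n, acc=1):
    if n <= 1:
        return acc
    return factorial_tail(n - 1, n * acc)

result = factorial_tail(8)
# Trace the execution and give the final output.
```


factorial_tail(8, 1)
= factorial_tail(7, 8 * 1) = factorial_tail(7, 8)
= factorial_tail(6, 7 * 8) = factorial_tail(6, 56)
= factorial_tail(5, 6 * 56) = factorial_tail(5, 336)
= factorial_tail(4, 5 * 336) = factorial_tail(4, 1680)
= factorial_tail(3, 4 * 1680) = factorial_tail(3, 6720)
= factorial_tail(2, 3 * 6720) = factorial_tail(2, 20160)
= factorial_tail(1, 2 * 20160) = factorial_tail(1, 40320)
n <= 1, return acc = 40320


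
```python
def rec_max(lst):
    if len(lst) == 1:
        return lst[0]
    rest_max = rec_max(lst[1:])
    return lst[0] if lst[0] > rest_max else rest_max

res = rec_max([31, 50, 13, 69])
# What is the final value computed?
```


rec_max([31, 50, 13, 69])
= compare 31 with rec_max([50, 13, 69])
= compare 50 with rec_max([13, 69])
= compare 13 with rec_max([69])
Base: rec_max([69]) = 69
compare 13 with 69: max = 69
compare 50 with 69: max = 69
compare 31 with 69: max = 69
= 69


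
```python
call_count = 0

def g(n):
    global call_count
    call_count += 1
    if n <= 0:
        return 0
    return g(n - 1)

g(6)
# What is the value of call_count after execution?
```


g(6) calls g(5) calls ... calls g(0)
Total calls: 6 + 1 (for base case) = 7


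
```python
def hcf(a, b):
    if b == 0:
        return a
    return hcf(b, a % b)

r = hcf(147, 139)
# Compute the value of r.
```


hcf(147, 139)
= hcf(139, 147 % 139) = hcf(139, 8)
= hcf(8, 139 % 8) = hcf(8, 3)
= hcf(3, 8 % 3) = hcf(3, 2)
= hcf(2, 3 % 2) = hcf(2, 1)
= hcf(1, 2 % 1) = hcf(1, 0)
b == 0, return a = 1


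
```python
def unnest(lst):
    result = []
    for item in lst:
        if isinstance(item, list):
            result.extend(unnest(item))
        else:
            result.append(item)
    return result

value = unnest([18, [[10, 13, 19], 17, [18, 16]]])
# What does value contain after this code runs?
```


unnest([18, [[10, 13, 19], 17, [18, 16]]])
Processing each element:
  18 is not a list -> append 18
  [[10, 13, 19], 17, [18, 16]] is a list -> unnest recursively -> [10, 13, 19, 17, 18, 16]
= [18, 10, 13, 19, 17, 18, 16]


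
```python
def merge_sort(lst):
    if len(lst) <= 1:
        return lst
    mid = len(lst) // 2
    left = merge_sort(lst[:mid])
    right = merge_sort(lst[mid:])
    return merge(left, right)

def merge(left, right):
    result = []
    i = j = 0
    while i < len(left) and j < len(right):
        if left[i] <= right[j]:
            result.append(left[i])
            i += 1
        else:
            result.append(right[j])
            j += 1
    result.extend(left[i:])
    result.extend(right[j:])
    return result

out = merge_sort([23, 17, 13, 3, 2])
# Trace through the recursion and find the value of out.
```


merge_sort([23, 17, 13, 3, 2])
Split into [23, 17] and [13, 3, 2]
Left sorted: [17, 23]
Right sorted: [2, 3, 13]
Merge [17, 23] and [2, 3, 13]
= [2, 3, 13, 17, 23]


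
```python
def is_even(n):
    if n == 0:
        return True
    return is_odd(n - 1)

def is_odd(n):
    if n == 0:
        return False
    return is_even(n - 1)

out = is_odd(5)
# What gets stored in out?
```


is_odd(5)
= is_even(4)
= is_odd(3)
= is_even(2)
= is_odd(1)
= is_even(0)
n == 0: return True
= True


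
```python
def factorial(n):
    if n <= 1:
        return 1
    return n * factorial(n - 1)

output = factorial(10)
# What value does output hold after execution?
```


factorial(10)
= 10 * factorial(9)
= 10 * 9 * factorial(8)
= 10 * 9 * 8 * factorial(7)
= 10 * 9 * 8 * 7 * factorial(6)
= 10 * 9 * 8 * 7 * 6 * factorial(5)
= 10 * 9 * 8 * 7 * 6 * 5 * factorial(4)
= 10 * 9 * 8 * 7 * 6 * 5 * 4 * factorial(3)
= 10 * 9 * 8 * 7 * 6 * 5 * 4 * 3 * factorial(2)
= 10 * 9 * 8 * 7 * 6 * 5 * 4 * 3 * 2 * factorial(1)
= 10 * 9 * 8 * 7 * 6 * 5 * 4 * 3 * 2 * 1
= 3628800


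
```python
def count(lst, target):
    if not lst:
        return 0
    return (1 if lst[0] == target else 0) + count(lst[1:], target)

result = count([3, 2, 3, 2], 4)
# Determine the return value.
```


count([3, 2, 3, 2], 4)
lst[0]=3 != 4: 0 + count([2, 3, 2], 4)
lst[0]=2 != 4: 0 + count([3, 2], 4)
lst[0]=3 != 4: 0 + count([2], 4)
lst[0]=2 != 4: 0 + count([], 4)
= 0


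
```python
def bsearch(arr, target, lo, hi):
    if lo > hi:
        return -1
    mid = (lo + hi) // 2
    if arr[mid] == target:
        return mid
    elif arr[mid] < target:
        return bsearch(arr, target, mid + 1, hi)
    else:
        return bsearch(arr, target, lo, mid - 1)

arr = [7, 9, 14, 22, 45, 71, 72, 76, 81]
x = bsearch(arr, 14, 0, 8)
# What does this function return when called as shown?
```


bsearch(arr, 14, 0, 8)
lo=0, hi=8, mid=4, arr[mid]=45
45 > 14, search left half
lo=0, hi=3, mid=1, arr[mid]=9
9 < 14, search right half
lo=2, hi=3, mid=2, arr[mid]=14
arr[2] == 14, found at index 2
= 2


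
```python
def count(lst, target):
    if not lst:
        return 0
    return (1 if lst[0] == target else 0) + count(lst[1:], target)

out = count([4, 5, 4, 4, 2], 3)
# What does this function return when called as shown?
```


count([4, 5, 4, 4, 2], 3)
lst[0]=4 != 3: 0 + count([5, 4, 4, 2], 3)
lst[0]=5 != 3: 0 + count([4, 4, 2], 3)
lst[0]=4 != 3: 0 + count([4, 2], 3)
lst[0]=4 != 3: 0 + count([2], 3)
lst[0]=2 != 3: 0 + count([], 3)
= 0


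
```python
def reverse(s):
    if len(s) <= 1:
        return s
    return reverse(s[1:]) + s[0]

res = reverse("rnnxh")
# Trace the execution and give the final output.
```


reverse("rnnxh")
= reverse("nnxh") + "r"
= reverse("nxh") + "n" + "r"
= reverse("xh") + "n" + "n" + "r"
= reverse("h") + "x" + "n" + "n" + "r"
= "h" + "x" + "n" + "n" + "r"
= "hxnnr"


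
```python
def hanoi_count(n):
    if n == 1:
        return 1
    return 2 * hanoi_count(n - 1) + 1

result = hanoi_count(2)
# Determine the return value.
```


hanoi_count(2)
= 2 * hanoi_count(1) + 1
Now compute bottom-up:
hanoi_count(1) = 1
hanoi_count(2) = 2 * 1 + 1 = 3
= 3


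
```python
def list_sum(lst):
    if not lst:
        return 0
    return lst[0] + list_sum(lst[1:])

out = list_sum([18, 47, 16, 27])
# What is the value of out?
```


list_sum([18, 47, 16, 27])
= 18 + list_sum([47, 16, 27])
= 18 + 47 + list_sum([16, 27])
= 18 + 47 + 16 + list_sum([27])
= 18 + 47 + 16 + 27 + list_sum([])
= 18 + 47 + 16 + 27 + 0
= 108


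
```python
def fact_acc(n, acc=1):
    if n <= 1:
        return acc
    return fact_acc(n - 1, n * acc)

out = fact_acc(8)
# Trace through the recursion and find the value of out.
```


fact_acc(8, 1)
= fact_acc(7, 8 * 1) = fact_acc(7, 8)
= fact_acc(6, 7 * 8) = fact_acc(6, 56)
= fact_acc(5, 6 * 56) = fact_acc(5, 336)
= fact_acc(4, 5 * 336) = fact_acc(4, 1680)
= fact_acc(3, 4 * 1680) = fact_acc(3, 6720)
= fact_acc(2, 3 * 6720) = fact_acc(2, 20160)
= fact_acc(1, 2 * 20160) = fact_acc(1, 40320)
n <= 1, return acc = 40320


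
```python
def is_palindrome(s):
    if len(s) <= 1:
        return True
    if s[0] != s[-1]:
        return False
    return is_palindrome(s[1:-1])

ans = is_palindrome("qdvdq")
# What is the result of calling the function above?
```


is_palindrome("qdvdq")
"qdvdq": s[0]='q' == s[-1]='q' -> is_palindrome("dvd")
"dvd": s[0]='d' == s[-1]='d' -> is_palindrome("v")
"v": len <= 1 -> True
= True


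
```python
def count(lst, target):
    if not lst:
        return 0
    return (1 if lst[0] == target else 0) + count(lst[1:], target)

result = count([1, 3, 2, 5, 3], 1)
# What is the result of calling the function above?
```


count([1, 3, 2, 5, 3], 1)
lst[0]=1 == 1: 1 + count([3, 2, 5, 3], 1)
lst[0]=3 != 1: 0 + count([2, 5, 3], 1)
lst[0]=2 != 1: 0 + count([5, 3], 1)
lst[0]=5 != 1: 0 + count([3], 1)
lst[0]=3 != 1: 0 + count([], 1)
= 1


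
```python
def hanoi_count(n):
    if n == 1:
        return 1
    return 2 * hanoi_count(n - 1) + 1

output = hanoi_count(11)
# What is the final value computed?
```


hanoi_count(11)
= 2 * hanoi_count(10) + 1
= 2 * (2 * hanoi_count(9) + 1) + 1
= 2 * (2 * (2 * hanoi_count(8) + 1) + 1) + 1
= 2 * (2 * (2 * (2 * hanoi_count(7) + 1) + 1) + 1) + 1
= 2 * (2 * (2 * (2 * (2 * hanoi_count(6) + 1) + 1) + 1) + 1) + 1
= 2 * (2 * (2 * (2 * (2 * (2 * hanoi_count(5) + 1) + 1) + 1) + 1) + 1) + 1
= 2 * (2 * (2 * (2 * (2 * (2 * (2 * hanoi_count(4) + 1) + 1) + 1) + 1) + 1) + 1) + 1
= 2 * (2 * (2 * (2 * (2 * (2 * (2 * (2 * hanoi_count(3) + 1) + 1) + 1) + 1) + 1) + 1) + 1) + 1
= 2 * (2 * (2 * (2 * (2 * (2 * (2 * (2 * (2 * hanoi_count(2) + 1) + 1) + 1) + 1) + 1) + 1) + 1) + 1) + 1
= 2 * (2 * (2 * (2 * (2 * (2 * (2 * (2 * (2 * (2 * hanoi_count(1) + 1) + 1) + 1) + 1) + 1) + 1) + 1) + 1) + 1) + 1
Now compute bottom-up:
hanoi_count(1) = 1
hanoi_count(2) = 2 * 1 + 1 = 3
hanoi_count(3) = 2 * 3 + 1 = 7
hanoi_count(4) = 2 * 7 + 1 = 15
hanoi_count(5) = 2 * 15 + 1 = 31
hanoi_count(6) = 2 * 31 + 1 = 63
hanoi_count(7) = 2 * 63 + 1 = 127
hanoi_count(8) = 2 * 127 + 1 = 255
hanoi_count(9) = 2 * 255 + 1 = 511
hanoi_count(10) = 2 * 511 + 1 = 1023
hanoi_count(11) = 2 * 1023 + 1 = 2047
= 2047


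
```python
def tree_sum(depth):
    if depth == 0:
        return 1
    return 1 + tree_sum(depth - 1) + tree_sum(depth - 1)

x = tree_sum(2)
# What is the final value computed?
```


tree_sum(2)
= 1 + tree_sum(1) + tree_sum(1)
= 1 + 2 * tree_sum(1)
tree_sum(k) = 2^(k+1) - 1
tree_sum(0) = 1
tree_sum(1) = 3
tree_sum(2) = 7
tree_sum(2) = 2^3 - 1 = 7


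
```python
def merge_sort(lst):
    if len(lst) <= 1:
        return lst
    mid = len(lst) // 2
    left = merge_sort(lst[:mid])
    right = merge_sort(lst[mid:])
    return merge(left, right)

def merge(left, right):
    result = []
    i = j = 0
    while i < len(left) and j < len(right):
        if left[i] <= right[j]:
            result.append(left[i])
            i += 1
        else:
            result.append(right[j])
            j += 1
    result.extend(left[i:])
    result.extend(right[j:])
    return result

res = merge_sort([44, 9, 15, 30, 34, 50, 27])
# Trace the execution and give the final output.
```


merge_sort([44, 9, 15, 30, 34, 50, 27])
Split into [44, 9, 15] and [30, 34, 50, 27]
Left sorted: [9, 15, 44]
Right sorted: [27, 30, 34, 50]
Merge [9, 15, 44] and [27, 30, 34, 50]
= [9, 15, 27, 30, 34, 44, 50]


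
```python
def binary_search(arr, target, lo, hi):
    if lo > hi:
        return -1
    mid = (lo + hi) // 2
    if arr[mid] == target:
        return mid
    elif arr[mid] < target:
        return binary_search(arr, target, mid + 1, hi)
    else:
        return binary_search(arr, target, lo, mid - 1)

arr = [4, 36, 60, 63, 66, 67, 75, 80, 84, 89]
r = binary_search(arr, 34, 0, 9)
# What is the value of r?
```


binary_search(arr, 34, 0, 9)
lo=0, hi=9, mid=4, arr[mid]=66
66 > 34, search left half
lo=0, hi=3, mid=1, arr[mid]=36
36 > 34, search left half
lo=0, hi=0, mid=0, arr[mid]=4
4 < 34, search right half
lo > hi, target not found, return -1
= -1


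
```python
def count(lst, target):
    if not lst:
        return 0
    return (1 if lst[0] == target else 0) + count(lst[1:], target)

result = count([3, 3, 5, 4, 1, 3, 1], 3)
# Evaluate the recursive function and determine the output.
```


count([3, 3, 5, 4, 1, 3, 1], 3)
lst[0]=3 == 3: 1 + count([3, 5, 4, 1, 3, 1], 3)
lst[0]=3 == 3: 1 + count([5, 4, 1, 3, 1], 3)
lst[0]=5 != 3: 0 + count([4, 1, 3, 1], 3)
lst[0]=4 != 3: 0 + count([1, 3, 1], 3)
lst[0]=1 != 3: 0 + count([3, 1], 3)
lst[0]=3 == 3: 1 + count([1], 3)
lst[0]=1 != 3: 0 + count([], 3)
= 3


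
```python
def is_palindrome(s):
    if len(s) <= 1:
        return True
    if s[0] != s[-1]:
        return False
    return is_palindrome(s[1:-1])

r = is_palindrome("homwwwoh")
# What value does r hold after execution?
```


is_palindrome("homwwwoh")
"homwwwoh": s[0]='h' == s[-1]='h' -> is_palindrome("omwwwo")
"omwwwo": s[0]='o' == s[-1]='o' -> is_palindrome("mwww")
"mwww": s[0]='m' != s[-1]='w' -> False
= False


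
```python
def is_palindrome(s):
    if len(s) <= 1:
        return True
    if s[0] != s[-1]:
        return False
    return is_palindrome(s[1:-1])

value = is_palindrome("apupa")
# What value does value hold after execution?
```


is_palindrome("apupa")
"apupa": s[0]='a' == s[-1]='a' -> is_palindrome("pup")
"pup": s[0]='p' == s[-1]='p' -> is_palindrome("u")
"u": len <= 1 -> True
= True


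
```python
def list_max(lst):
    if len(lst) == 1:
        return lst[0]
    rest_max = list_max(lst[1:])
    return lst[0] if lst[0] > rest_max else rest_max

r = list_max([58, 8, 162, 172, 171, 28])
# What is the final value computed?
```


list_max([58, 8, 162, 172, 171, 28])
= compare 58 with list_max([8, 162, 172, 171, 28])
= compare 8 with list_max([162, 172, 171, 28])
= compare 162 with list_max([172, 171, 28])
= compare 172 with list_max([171, 28])
= compare 171 with list_max([28])
Base: list_max([28]) = 28
compare 171 with 28: max = 171
compare 172 with 171: max = 172
compare 162 with 172: max = 172
compare 8 with 172: max = 172
compare 58 with 172: max = 172
= 172


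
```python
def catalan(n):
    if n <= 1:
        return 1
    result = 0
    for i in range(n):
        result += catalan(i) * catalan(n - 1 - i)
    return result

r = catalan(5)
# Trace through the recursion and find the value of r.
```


catalan(5)
= sum of catalan(i) * catalan(5-1-i) for i in 0..4
First compute sub-values bottom-up:
  catalan(0) = 1, catalan(1) = 1
  catalan(2) = 1*1 + 1*1 = 2
  catalan(3) = 1*2 + 1*1 + 2*1 = 5
  catalan(4) = 1*5 + 1*2 + 2*1 + 5*1 = 14
Now catalan(5):
  catalan(0)*catalan(4) = 1*14 = 14
  catalan(1)*catalan(3) = 1*5 = 5
  catalan(2)*catalan(2) = 2*2 = 4
  catalan(3)*catalan(1) = 5*1 = 5
  catalan(4)*catalan(0) = 14*1 = 14
= 14 + 5 + 4 + 5 + 14
= 42


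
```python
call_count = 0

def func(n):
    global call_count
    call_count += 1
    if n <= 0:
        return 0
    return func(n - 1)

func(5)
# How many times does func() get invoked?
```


func(5) calls func(4) calls ... calls func(0)
Total calls: 5 + 1 (for base case) = 6


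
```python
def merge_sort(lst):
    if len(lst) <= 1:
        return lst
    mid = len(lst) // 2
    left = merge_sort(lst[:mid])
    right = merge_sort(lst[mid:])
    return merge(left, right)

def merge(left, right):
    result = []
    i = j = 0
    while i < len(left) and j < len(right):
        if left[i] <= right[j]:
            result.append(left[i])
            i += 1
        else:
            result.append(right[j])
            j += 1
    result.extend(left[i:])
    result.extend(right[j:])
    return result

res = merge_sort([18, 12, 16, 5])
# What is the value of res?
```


merge_sort([18, 12, 16, 5])
Split into [18, 12] and [16, 5]
Left sorted: [12, 18]
Right sorted: [5, 16]
Merge [12, 18] and [5, 16]
= [5, 12, 16, 18]


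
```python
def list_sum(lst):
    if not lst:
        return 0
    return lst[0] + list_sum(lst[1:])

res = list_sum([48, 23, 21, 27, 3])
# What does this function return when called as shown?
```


list_sum([48, 23, 21, 27, 3])
= 48 + list_sum([23, 21, 27, 3])
= 48 + 23 + list_sum([21, 27, 3])
= 48 + 23 + 21 + list_sum([27, 3])
= 48 + 23 + 21 + 27 + list_sum([3])
= 48 + 23 + 21 + 27 + 3 + list_sum([])
= 48 + 23 + 21 + 27 + 3 + 0
= 122


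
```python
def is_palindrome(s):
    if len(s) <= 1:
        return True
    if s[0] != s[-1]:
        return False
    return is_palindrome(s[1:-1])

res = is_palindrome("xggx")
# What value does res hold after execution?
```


is_palindrome("xggx")
"xggx": s[0]='x' == s[-1]='x' -> is_palindrome("gg")
"gg": s[0]='g' == s[-1]='g' -> is_palindrome("")
"": len <= 1 -> True
= True


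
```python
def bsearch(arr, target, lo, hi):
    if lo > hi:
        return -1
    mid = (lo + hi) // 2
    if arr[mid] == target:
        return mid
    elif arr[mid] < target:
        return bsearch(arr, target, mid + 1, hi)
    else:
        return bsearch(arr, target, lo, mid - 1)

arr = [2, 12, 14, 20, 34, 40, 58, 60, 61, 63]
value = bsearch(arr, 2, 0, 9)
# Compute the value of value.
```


bsearch(arr, 2, 0, 9)
lo=0, hi=9, mid=4, arr[mid]=34
34 > 2, search left half
lo=0, hi=3, mid=1, arr[mid]=12
12 > 2, search left half
lo=0, hi=0, mid=0, arr[mid]=2
arr[0] == 2, found at index 0
= 0


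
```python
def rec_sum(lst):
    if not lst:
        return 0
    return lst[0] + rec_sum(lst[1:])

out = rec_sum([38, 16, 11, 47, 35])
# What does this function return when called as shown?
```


rec_sum([38, 16, 11, 47, 35])
= 38 + rec_sum([16, 11, 47, 35])
= 38 + 16 + rec_sum([11, 47, 35])
= 38 + 16 + 11 + rec_sum([47, 35])
= 38 + 16 + 11 + 47 + rec_sum([35])
= 38 + 16 + 11 + 47 + 35 + rec_sum([])
= 38 + 16 + 11 + 47 + 35 + 0
= 147


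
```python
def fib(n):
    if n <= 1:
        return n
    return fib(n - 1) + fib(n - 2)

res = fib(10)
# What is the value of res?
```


fib(10)
= fib(9) + fib(8)
= (fib(8) + fib(7)) + fib(8)
Computing bottom-up: fib(0)=0, fib(1)=1, fib(2)=1, fib(3)=2, fib(4)=3, fib(5)=5, fib(6)=8, fib(7)=13, fib(8)=21, fib(9)=34, fib(10)=55
= 55
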